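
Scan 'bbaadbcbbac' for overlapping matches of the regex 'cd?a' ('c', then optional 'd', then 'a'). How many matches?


Pattern: cd?a means 'c', then optional 'd', then 'a'.
Scanning 'bbaadbcbbac' position-by-position:
  Pos 0: window 'bba' -> no
  Pos 1: window 'baa' -> no
  Pos 2: window 'aad' -> no
  Pos 3: window 'adb' -> no
  Pos 4: window 'dbc' -> no
  Pos 5: window 'bcb' -> no
  Pos 6: window 'cbb' -> no
  Pos 7: window 'bba' -> no
  Pos 8: window 'bac' -> no
  Pos 9: window 'ac' -> no
  Pos 10: window 'c' -> no
Total matches: 0

0


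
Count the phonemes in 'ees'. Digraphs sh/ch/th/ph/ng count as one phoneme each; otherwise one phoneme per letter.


Parsing 'ees' greedily, digraphs first:
  'e' -> vowel phoneme (phonemes so far: 1)
  'e' -> vowel phoneme (phonemes so far: 2)
  's' -> consonant phoneme (phonemes so far: 3)
Total phonemes: 3

3


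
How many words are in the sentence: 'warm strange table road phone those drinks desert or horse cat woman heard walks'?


Counting words by splitting on spaces:
  Word 1: 'warm'
  Word 2: 'strange'
  Word 3: 'table'
  Word 4: 'road'
  Word 5: 'phone'
  Word 6: 'those'
  Word 7: 'drinks'
  Word 8: 'desert'
  Word 9: 'or'
  Word 10: 'horse'
  Word 11: 'cat'
  Word 12: 'woman'
  Word 13: 'heard'
  Word 14: 'walks'
Total words: 14

14


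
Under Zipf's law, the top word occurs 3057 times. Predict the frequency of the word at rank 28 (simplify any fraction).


Zipf's law: freq(rank) = f1 / rank
f1 = 3057, rank = 28
freq = 3057 / 28
GCD(3057, 28) = 1
Simplified: 3057/28

3057/28


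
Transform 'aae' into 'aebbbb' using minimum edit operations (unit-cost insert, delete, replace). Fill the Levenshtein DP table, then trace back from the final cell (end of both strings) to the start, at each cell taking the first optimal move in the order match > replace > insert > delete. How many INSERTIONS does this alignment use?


Edit distance = 5. Backtracking from cell (3, 6) with preference match > replace > insert > delete,
then listing the resulting alignment 'aae' -> 'aebbbb' left to right:
  Step 1: keep 'a'
  Step 2: insert 'e' [insertion #1]
  Step 3: insert 'b' [insertion #2]
  Step 4: insert 'b' [insertion #3]
  Step 5: replace a->b
  Step 6: replace e->b
Total insertions: 3

3


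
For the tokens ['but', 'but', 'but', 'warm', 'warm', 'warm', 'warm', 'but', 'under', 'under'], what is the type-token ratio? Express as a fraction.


Tokens: 10
Unique types: ('but', 'under', 'warm') = 3
TTR = 3/10
Already in lowest terms.

3/10


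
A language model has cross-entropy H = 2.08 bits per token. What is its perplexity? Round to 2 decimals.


Perplexity formula: PP = 2^H
H = 2.08
PP = 2^2.08
Decompose: 2^2.08 = 2^2 * 2^0.08
2^2 = 4, 2^0.08 ~ 1.0570180
PP ~ 4 * 1.0570180 = 4.2280720
Rounded to 2 decimals: 4.23

4.23


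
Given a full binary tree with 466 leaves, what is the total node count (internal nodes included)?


Leaf nodes (terminals): 466
Internal nodes = n - 1 = 466 - 1 = 465
Total = leaves + internal = 466 + 465 = 931

931


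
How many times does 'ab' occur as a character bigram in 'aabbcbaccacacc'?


Scanning 'aabbcbaccacacc' for bigram 'ab':
  Position 0: 'aa' -> no
  Position 1: 'ab' -> MATCH
  Position 2: 'bb' -> no
  Position 3: 'bc' -> no
  Position 4: 'cb' -> no
  Position 5: 'ba' -> no
  Position 6: 'ac' -> no
  Position 7: 'cc' -> no
  Position 8: 'ca' -> no
  Position 9: 'ac' -> no
  Position 10: 'ca' -> no
  Position 11: 'ac' -> no
  Position 12: 'cc' -> no
Total matches: 1

1


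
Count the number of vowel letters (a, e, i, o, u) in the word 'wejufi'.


Scanning each character of 'wejufi':
  Position 1: 'w' -> consonant (running count: 0)
  Position 2: 'e' -> vowel (running count: 1)
  Position 3: 'j' -> consonant (running count: 1)
  Position 4: 'u' -> vowel (running count: 2)
  Position 5: 'f' -> consonant (running count: 2)
  Position 6: 'i' -> vowel (running count: 3)
Total vowels: 3

3


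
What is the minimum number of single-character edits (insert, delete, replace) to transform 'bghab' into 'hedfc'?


Building DP table for s1='bghab' (len 5) and s2='hedfc' (len 5):
       h  e  d  f  c
    0  1  2  3  4  5
  b 1  1  2  3  4  5
  g 2  2  2  3  4  5
  h 3  2  3  3  4  5
  a 4  3  3  4  4  5
  b 5  4  4  4  5  5
Edit distance = dp[5][5] = 5

5


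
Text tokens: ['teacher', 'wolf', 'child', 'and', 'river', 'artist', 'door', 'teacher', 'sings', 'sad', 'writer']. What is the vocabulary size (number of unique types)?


Listing all tokens and tracking unique types:
  Token 1: 'teacher' -> NEW (unique so far: 1)
  Token 2: 'wolf' -> NEW (unique so far: 2)
  Token 3: 'child' -> NEW (unique so far: 3)
  Token 4: 'and' -> NEW (unique so far: 4)
  Token 5: 'river' -> NEW (unique so far: 5)
  Token 6: 'artist' -> NEW (unique so far: 6)
  Token 7: 'door' -> NEW (unique so far: 7)
  Token 8: 'teacher' -> duplicate (unique so far: 7)
  Token 9: 'sings' -> NEW (unique so far: 8)
  Token 10: 'sad' -> NEW (unique so far: 9)
  Token 11: 'writer' -> NEW (unique so far: 10)
Unique types: ('and', 'artist', 'child', 'door', 'river', 'sad', 'sings', 'teacher', 'wolf', 'writer')
Vocabulary size: 10

10


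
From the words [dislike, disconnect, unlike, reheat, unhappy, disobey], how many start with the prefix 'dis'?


Checking each word for prefix 'dis':
  'dislike' -> YES, starts with 'dis' (count: 1)
  'disconnect' -> YES, starts with 'dis' (count: 2)
  'unlike' -> no (count: 2)
  'reheat' -> no (count: 2)
  'unhappy' -> no (count: 2)
  'disobey' -> YES, starts with 'dis' (count: 3)
Total with prefix 'dis': 3

3


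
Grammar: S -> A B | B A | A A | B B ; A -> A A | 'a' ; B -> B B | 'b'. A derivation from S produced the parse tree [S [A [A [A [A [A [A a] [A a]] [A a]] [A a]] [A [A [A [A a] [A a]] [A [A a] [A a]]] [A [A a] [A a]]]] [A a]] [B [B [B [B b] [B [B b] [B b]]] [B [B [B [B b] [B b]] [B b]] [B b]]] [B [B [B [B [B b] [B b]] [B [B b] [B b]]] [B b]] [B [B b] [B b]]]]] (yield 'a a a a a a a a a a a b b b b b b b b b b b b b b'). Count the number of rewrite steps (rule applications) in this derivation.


Every bracketed nonterminal node [X ...] in the tree is produced by exactly one rule application.
Reading the tree off as a leftmost derivation:
  Step 1: S  =>  A B   (applied S -> A B)
  Step 2: A B  =>  A A B   (applied A -> A A)
  Step 3: A A B  =>  A A A B   (applied A -> A A)
  Step 4: A A A B  =>  A A A A B   (applied A -> A A)
  Step 5: A A A A B  =>  A A A A A B   (applied A -> A A)
  Step 6: A A A A A B  =>  A A A A A A B   (applied A -> A A)
  Step 7: A A A A A A B  =>  a A A A A A B   (applied A -> a)
  Step 8: a A A A A A B  =>  a a A A A A B   (applied A -> a)
  Step 9: a a A A A A B  =>  a a a A A A B   (applied A -> a)
  Step 10: a a a A A A B  =>  a a a a A A B   (applied A -> a)
  Step 11: a a a a A A B  =>  a a a a A A A B   (applied A -> A A)
  Step 12: a a a a A A A B  =>  a a a a A A A A B   (applied A -> A A)
  Step 13: a a a a A A A A B  =>  a a a a A A A A A B   (applied A -> A A)
  Step 14: a a a a A A A A A B  =>  a a a a a A A A A B   (applied A -> a)
  Step 15: a a a a a A A A A B  =>  a a a a a a A A A B   (applied A -> a)
  Step 16: a a a a a a A A A B  =>  a a a a a a A A A A B   (applied A -> A A)
  Step 17: a a a a a a A A A A B  =>  a a a a a a a A A A B   (applied A -> a)
  Step 18: a a a a a a a A A A B  =>  a a a a a a a a A A B   (applied A -> a)
  Step 19: a a a a a a a a A A B  =>  a a a a a a a a A A A B   (applied A -> A A)
  Step 20: a a a a a a a a A A A B  =>  a a a a a a a a a A A B   (applied A -> a)
  Step 21: a a a a a a a a a A A B  =>  a a a a a a a a a a A B   (applied A -> a)
  Step 22: a a a a a a a a a a A B  =>  a a a a a a a a a a a B   (applied A -> a)
  Step 23: a a a a a a a a a a a B  =>  a a a a a a a a a a a B B   (applied B -> B B)
  Step 24: a a a a a a a a a a a B B  =>  a a a a a a a a a a a B B B   (applied B -> B B)
  Step 25: a a a a a a a a a a a B B B  =>  a a a a a a a a a a a B B B B   (applied B -> B B)
  Step 26: a a a a a a a a a a a B B B B  =>  a a a a a a a a a a a b B B B   (applied B -> b)
  Step 27: a a a a a a a a a a a b B B B  =>  a a a a a a a a a a a b B B B B   (applied B -> B B)
  Step 28: a a a a a a a a a a a b B B B B  =>  a a a a a a a a a a a b b B B B   (applied B -> b)
  Step 29: a a a a a a a a a a a b b B B B  =>  a a a a a a a a a a a b b b B B   (applied B -> b)
  Step 30: a a a a a a a a a a a b b b B B  =>  a a a a a a a a a a a b b b B B B   (applied B -> B B)
  Step 31: a a a a a a a a a a a b b b B B B  =>  a a a a a a a a a a a b b b B B B B   (applied B -> B B)
  Step 32: a a a a a a a a a a a b b b B B B B  =>  a a a a a a a a a a a b b b B B B B B   (applied B -> B B)
  Step 33: a a a a a a a a a a a b b b B B B B B  =>  a a a a a a a a a a a b b b b B B B B   (applied B -> b)
  Step 34: a a a a a a a a a a a b b b b B B B B  =>  a a a a a a a a a a a b b b b b B B B   (applied B -> b)
  Step 35: a a a a a a a a a a a b b b b b B B B  =>  a a a a a a a a a a a b b b b b b B B   (applied B -> b)
  Step 36: a a a a a a a a a a a b b b b b b B B  =>  a a a a a a a a a a a b b b b b b b B   (applied B -> b)
  Step 37: a a a a a a a a a a a b b b b b b b B  =>  a a a a a a a a a a a b b b b b b b B B   (applied B -> B B)
  Step 38: a a a a a a a a a a a b b b b b b b B B  =>  a a a a a a a a a a a b b b b b b b B B B   (applied B -> B B)
  Step 39: a a a a a a a a a a a b b b b b b b B B B  =>  a a a a a a a a a a a b b b b b b b B B B B   (applied B -> B B)
  Step 40: a a a a a a a a a a a b b b b b b b B B B B  =>  a a a a a a a a a a a b b b b b b b B B B B B   (applied B -> B B)
  Step 41: a a a a a a a a a a a b b b b b b b B B B B B  =>  a a a a a a a a a a a b b b b b b b b B B B B   (applied B -> b)
  Step 42: a a a a a a a a a a a b b b b b b b b B B B B  =>  a a a a a a a a a a a b b b b b b b b b B B B   (applied B -> b)
  Step 43: a a a a a a a a a a a b b b b b b b b b B B B  =>  a a a a a a a a a a a b b b b b b b b b B B B B   (applied B -> B B)
  Step 44: a a a a a a a a a a a b b b b b b b b b B B B B  =>  a a a a a a a a a a a b b b b b b b b b b B B B   (applied B -> b)
  Step 45: a a a a a a a a a a a b b b b b b b b b b B B B  =>  a a a a a a a a a a a b b b b b b b b b b b B B   (applied B -> b)
  Step 46: a a a a a a a a a a a b b b b b b b b b b b B B  =>  a a a a a a a a a a a b b b b b b b b b b b b B   (applied B -> b)
  Step 47: a a a a a a a a a a a b b b b b b b b b b b b B  =>  a a a a a a a a a a a b b b b b b b b b b b b B B   (applied B -> B B)
  Step 48: a a a a a a a a a a a b b b b b b b b b b b b B B  =>  a a a a a a a a a a a b b b b b b b b b b b b b B   (applied B -> b)
  Step 49: a a a a a a a a a a a b b b b b b b b b b b b b B  =>  a a a a a a a a a a a b b b b b b b b b b b b b b   (applied B -> b)
Final yield: a a a a a a a a a a a b b b b b b b b b b b b b b
Total rewrite steps: 49

49


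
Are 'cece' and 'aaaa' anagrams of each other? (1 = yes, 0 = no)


Sort characters of 'cece': 'ccee'
Sort characters of 'aaaa': 'aaaa'
Sorted forms differ -> they are NOT anagrams
Result: 0

0


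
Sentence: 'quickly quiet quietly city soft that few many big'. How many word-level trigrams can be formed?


Word trigrams from [9] words:
  Trigram 1: (quickly quiet quietly)
  Trigram 2: (quiet quietly city)
  Trigram 3: (quietly city soft)
  Trigram 4: (city soft that)
  Trigram 5: (soft that few)
  Trigram 6: (that few many)
  Trigram 7: (few many big)
Total word trigrams: 9 - 2 = 7

7


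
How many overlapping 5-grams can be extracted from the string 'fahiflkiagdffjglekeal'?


String 'fahiflkiagdffjglekeal' has length L = 21.
Number of overlapping n-grams = L - n + 1
Substituting: 21 - 5 + 1 = 17

17


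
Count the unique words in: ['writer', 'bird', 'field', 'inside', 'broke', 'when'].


Listing all tokens and tracking unique types:
  Token 1: 'writer' -> NEW (unique so far: 1)
  Token 2: 'bird' -> NEW (unique so far: 2)
  Token 3: 'field' -> NEW (unique so far: 3)
  Token 4: 'inside' -> NEW (unique so far: 4)
  Token 5: 'broke' -> NEW (unique so far: 5)
  Token 6: 'when' -> NEW (unique so far: 6)
Unique types: ('bird', 'broke', 'field', 'inside', 'when', 'writer')
Vocabulary size: 6

6


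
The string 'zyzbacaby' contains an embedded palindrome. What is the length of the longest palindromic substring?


Scanning 'zyzbacaby' for palindromic substrings.
Substring at positions 3-7: 'bacab'.
Check: reverse('bacab') = 'bacab' -> palindrome confirmed.
Neighbouring characters ('z' / 'y') break symmetry, so it cannot extend further.
No longer palindromic substring exists; longest length = 5

5


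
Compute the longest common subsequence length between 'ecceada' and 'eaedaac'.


DP table for LCS of 'ecceada' and 'eaedaac':
       e  a  e  d  a  a  c
    0  0  0  0  0  0  0  0
  e 0  1  1  1  1  1  1  1
  c 0  1  1  1  1  1  1  2
  c 0  1  1  1  1  1  1  2
  e 0  1  1  2  2  2  2  2
  a 0  1  2  2  2  3  3  3
  d 0  1  2  2  3  3  3  3
  a 0  1  2  2  3  4  4  4
LCS: 'eeaa'
LCS length = 4

4


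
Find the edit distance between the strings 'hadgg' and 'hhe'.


Building DP table for s1='hadgg' (len 5) and s2='hhe' (len 3):
       h  h  e
    0  1  2  3
  h 1  0  1  2
  a 2  1  1  2
  d 3  2  2  2
  g 4  3  3  3
  g 5  4  4  4
Edit distance = dp[5][3] = 4

4


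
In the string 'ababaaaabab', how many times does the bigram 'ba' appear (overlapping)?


Scanning 'ababaaaabab' for bigram 'ba':
  Position 0: 'ab' -> no
  Position 1: 'ba' -> MATCH
  Position 2: 'ab' -> no
  Position 3: 'ba' -> MATCH
  Position 4: 'aa' -> no
  Position 5: 'aa' -> no
  Position 6: 'aa' -> no
  Position 7: 'ab' -> no
  Position 8: 'ba' -> MATCH
  Position 9: 'ab' -> no
Total matches: 3

3


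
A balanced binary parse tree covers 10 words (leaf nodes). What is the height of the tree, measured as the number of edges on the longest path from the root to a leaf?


In a balanced binary tree with n leaves the deepest leaf is ceil(log2(n)) edges below the root.
log2(10) = 3.3219
ceil(3.3219) = 4
height (edges) = 4

4


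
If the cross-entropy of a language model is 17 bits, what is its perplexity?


Perplexity formula: PP = 2^H
H = 17
PP = 2^17
PP = 2^17 = 131072

131072


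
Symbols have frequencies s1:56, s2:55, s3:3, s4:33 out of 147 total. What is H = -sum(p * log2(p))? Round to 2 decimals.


Computing entropy H = -sum(p_i * log2(p_i)):
  s1: p = 56/147 = 0.3810, -p*log2(p) = 0.5304
  s2: p = 55/147 = 0.3741, -p*log2(p) = 0.5307
  s3: p = 3/147 = 0.0204, -p*log2(p) = 0.1146
  s4: p = 33/147 = 0.2245, -p*log2(p) = 0.4838
H = sum of terms = 1.6595
Rounded to 2 decimals: 1.66

1.66


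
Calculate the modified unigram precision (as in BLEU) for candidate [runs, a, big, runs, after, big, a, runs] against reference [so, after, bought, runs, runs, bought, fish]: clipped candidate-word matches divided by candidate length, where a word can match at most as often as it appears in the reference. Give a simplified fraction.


Reference word counts: {'after': 1, 'bought': 2, 'fish': 1, 'runs': 2, 'so': 1}
Checking each candidate word (with clipping):
  'runs' -> in reference (ref count 2, used 1/2) -> match (matches: 1)
  'a' -> not in reference -> no match (matches: 1)
  'big' -> not in reference -> no match (matches: 1)
  'runs' -> in reference (ref count 2, used 2/2) -> match (matches: 2)
  'after' -> in reference (ref count 1, used 1/1) -> match (matches: 3)
  'big' -> not in reference -> no match (matches: 3)
  'a' -> not in reference -> no match (matches: 3)
  'runs' -> ref count 2 already used up (2/2) -> clipped, no match (matches: 3)
Clipped matches: 3, Candidate length: 8
Precision = 3/8

3/8


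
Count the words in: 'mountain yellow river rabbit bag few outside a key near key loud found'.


Counting words by splitting on spaces:
  Word 1: 'mountain'
  Word 2: 'yellow'
  Word 3: 'river'
  Word 4: 'rabbit'
  Word 5: 'bag'
  Word 6: 'few'
  Word 7: 'outside'
  Word 8: 'a'
  Word 9: 'key'
  Word 10: 'near'
  Word 11: 'key'
  Word 12: 'loud'
  Word 13: 'found'
Total words: 13

13


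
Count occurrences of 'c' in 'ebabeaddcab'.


Scanning 'ebabeaddcab' for 'c':
  Position 8: 'c' -> MATCH (count: 1)
Total occurrences of 'c': 1

1


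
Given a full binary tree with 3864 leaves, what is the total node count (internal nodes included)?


Leaf nodes (terminals): 3864
Internal nodes = n - 1 = 3864 - 1 = 3863
Total = leaves + internal = 3864 + 3863 = 7727

7727


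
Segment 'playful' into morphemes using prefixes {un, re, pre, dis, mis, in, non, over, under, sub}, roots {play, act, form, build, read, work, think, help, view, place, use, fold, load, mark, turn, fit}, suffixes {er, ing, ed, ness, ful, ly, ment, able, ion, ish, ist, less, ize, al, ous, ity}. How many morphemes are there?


Segmenting 'playful' against the inventory:
  'play' -> root (morpheme 1)
  'ful' -> suffix (morpheme 2)
Total morphemes: 2

2


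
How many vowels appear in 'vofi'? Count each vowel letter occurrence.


Scanning each character of 'vofi':
  Position 1: 'v' -> consonant (running count: 0)
  Position 2: 'o' -> vowel (running count: 1)
  Position 3: 'f' -> consonant (running count: 1)
  Position 4: 'i' -> vowel (running count: 2)
Total vowels: 2

2


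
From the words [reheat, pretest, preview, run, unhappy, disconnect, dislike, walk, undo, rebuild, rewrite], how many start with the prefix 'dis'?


Checking each word for prefix 'dis':
  'reheat' -> no (count: 0)
  'pretest' -> no (count: 0)
  'preview' -> no (count: 0)
  'run' -> no (count: 0)
  'unhappy' -> no (count: 0)
  'disconnect' -> YES, starts with 'dis' (count: 1)
  'dislike' -> YES, starts with 'dis' (count: 2)
  'walk' -> no (count: 2)
  'undo' -> no (count: 2)
  'rebuild' -> no (count: 2)
  'rewrite' -> no (count: 2)
Total with prefix 'dis': 2

2


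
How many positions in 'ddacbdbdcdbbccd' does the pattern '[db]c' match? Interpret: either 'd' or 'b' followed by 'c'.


Pattern: [db]c means either 'd' or 'b' followed by 'c'.
Scanning 'ddacbdbdcdbbccd' position-by-position:
  Pos 0: window 'dd' -> no
  Pos 1: window 'da' -> no
  Pos 2: window 'ac' -> no
  Pos 3: window 'cb' -> no
  Pos 4: window 'bd' -> no
  Pos 5: window 'db' -> no
  Pos 6: window 'bd' -> no
  Pos 7: window 'dc' -> MATCH
  Pos 8: window 'cd' -> no
  Pos 9: window 'db' -> no
  Pos 10: window 'bb' -> no
  Pos 11: window 'bc' -> MATCH
  Pos 12: window 'cc' -> no
  Pos 13: window 'cd' -> no
  Pos 14: window 'd' -> no
Total matches: 2

2


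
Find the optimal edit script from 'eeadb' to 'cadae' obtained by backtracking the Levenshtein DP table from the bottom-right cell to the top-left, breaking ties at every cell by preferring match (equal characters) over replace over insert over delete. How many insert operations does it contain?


Edit distance = 4. Backtracking from cell (5, 5) with preference match > replace > insert > delete,
then listing the resulting alignment 'eeadb' -> 'cadae' left to right:
  Step 1: delete 'e'
  Step 2: replace e->c
  Step 3: keep 'a'
  Step 4: keep 'd'
  Step 5: insert 'a' [insertion #1]
  Step 6: replace b->e
Total insertions: 1

1


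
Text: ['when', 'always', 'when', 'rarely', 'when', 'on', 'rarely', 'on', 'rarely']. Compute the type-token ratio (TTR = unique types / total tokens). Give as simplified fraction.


Tokens: 9
Unique types: ('always', 'on', 'rarely', 'when') = 4
TTR = 4/9
Already in lowest terms.

4/9


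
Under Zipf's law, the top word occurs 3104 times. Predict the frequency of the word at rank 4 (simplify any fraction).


Zipf's law: freq(rank) = f1 / rank
f1 = 3104, rank = 4
freq = 3104 / 4
= 776

776


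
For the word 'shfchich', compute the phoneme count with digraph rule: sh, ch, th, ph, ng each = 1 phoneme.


Parsing 'shfchich' greedily, digraphs first:
  'sh' -> digraph (1 consonant phoneme) (phonemes so far: 1)
  'f' -> consonant phoneme (phonemes so far: 2)
  'ch' -> digraph (1 consonant phoneme) (phonemes so far: 3)
  'i' -> vowel phoneme (phonemes so far: 4)
  'ch' -> digraph (1 consonant phoneme) (phonemes so far: 5)
Total phonemes: 5

5


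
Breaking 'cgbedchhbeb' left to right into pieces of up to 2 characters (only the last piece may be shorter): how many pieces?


'cgbedchhbeb' has 11 characters.
Chunking with max size 2:
  Chunk 1: 'cg' (positions 0-1)
  Chunk 2: 'be' (positions 2-3)
  Chunk 3: 'dc' (positions 4-5)
  Chunk 4: 'hh' (positions 6-7)
  Chunk 5: 'be' (positions 8-9)
  Chunk 6: 'b' (positions 10-10)
Total chunks: ceil(11 / 2) = 6

6


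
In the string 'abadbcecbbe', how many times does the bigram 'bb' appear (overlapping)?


Scanning 'abadbcecbbe' for bigram 'bb':
  Position 0: 'ab' -> no
  Position 1: 'ba' -> no
  Position 2: 'ad' -> no
  Position 3: 'db' -> no
  Position 4: 'bc' -> no
  Position 5: 'ce' -> no
  Position 6: 'ec' -> no
  Position 7: 'cb' -> no
  Position 8: 'bb' -> MATCH
  Position 9: 'be' -> no
Total matches: 1

1


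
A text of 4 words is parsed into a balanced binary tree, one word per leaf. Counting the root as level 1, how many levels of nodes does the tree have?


In a balanced binary tree with n leaves the deepest leaf is ceil(log2(n)) edges below the root,
so counting node levels inclusive of root and leaves gives ceil(log2(n)) + 1 levels.
log2(4) = 2.0000
ceil(2.0000) = 2
levels = 2 + 1 = 3

3


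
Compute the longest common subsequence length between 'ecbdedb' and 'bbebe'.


DP table for LCS of 'ecbdedb' and 'bbebe':
       b  b  e  b  e
    0  0  0  0  0  0
  e 0  0  0  1  1  1
  c 0  0  0  1  1  1
  b 0  1  1  1  2  2
  d 0  1  1  1  2  2
  e 0  1  1  2  2  3
  d 0  1  1  2  2  3
  b 0  1  2  2  3  3
LCS: 'ebe'
LCS length = 3

3


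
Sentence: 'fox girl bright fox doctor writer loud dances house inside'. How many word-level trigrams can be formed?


Word trigrams from [10] words:
  Trigram 1: (fox girl bright)
  Trigram 2: (girl bright fox)
  Trigram 3: (bright fox doctor)
  Trigram 4: (fox doctor writer)
  Trigram 5: (doctor writer loud)
  Trigram 6: (writer loud dances)
  Trigram 7: (loud dances house)
  Trigram 8: (dances house inside)
Total word trigrams: 10 - 2 = 8

8


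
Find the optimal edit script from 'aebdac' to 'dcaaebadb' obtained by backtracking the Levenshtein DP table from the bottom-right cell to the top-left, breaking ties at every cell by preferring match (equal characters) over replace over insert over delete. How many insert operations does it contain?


Edit distance = 6. Backtracking from cell (6, 9) with preference match > replace > insert > delete,
then listing the resulting alignment 'aebdac' -> 'dcaaebadb' left to right:
  Step 1: insert 'd' [insertion #1]
  Step 2: insert 'c' [insertion #2]
  Step 3: insert 'a' [insertion #3]
  Step 4: keep 'a'
  Step 5: keep 'e'
  Step 6: keep 'b'
  Step 7: replace d->a
  Step 8: replace a->d
  Step 9: replace c->b
Total insertions: 3

3


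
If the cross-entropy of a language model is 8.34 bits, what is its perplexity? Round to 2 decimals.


Perplexity formula: PP = 2^H
H = 8.34
PP = 2^8.34
Decompose: 2^8.34 = 2^8 * 2^0.34
2^8 = 256, 2^0.34 ~ 1.2657566
PP ~ 256 * 1.2657566 = 324.0336896
Rounded to 2 decimals: 324.03

324.03


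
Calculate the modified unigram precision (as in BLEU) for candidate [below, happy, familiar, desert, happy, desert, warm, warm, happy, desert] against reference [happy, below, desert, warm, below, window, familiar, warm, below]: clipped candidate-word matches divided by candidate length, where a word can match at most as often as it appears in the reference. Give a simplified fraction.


Reference word counts: {'below': 3, 'desert': 1, 'familiar': 1, 'happy': 1, 'warm': 2, 'window': 1}
Checking each candidate word (with clipping):
  'below' -> in reference (ref count 3, used 1/3) -> match (matches: 1)
  'happy' -> in reference (ref count 1, used 1/1) -> match (matches: 2)
  'familiar' -> in reference (ref count 1, used 1/1) -> match (matches: 3)
  'desert' -> in reference (ref count 1, used 1/1) -> match (matches: 4)
  'happy' -> ref count 1 already used up (1/1) -> clipped, no match (matches: 4)
  'desert' -> ref count 1 already used up (1/1) -> clipped, no match (matches: 4)
  'warm' -> in reference (ref count 2, used 1/2) -> match (matches: 5)
  'warm' -> in reference (ref count 2, used 2/2) -> match (matches: 6)
  'happy' -> ref count 1 already used up (1/1) -> clipped, no match (matches: 6)
  'desert' -> ref count 1 already used up (1/1) -> clipped, no match (matches: 6)
Clipped matches: 6, Candidate length: 10
Precision = 6/10 = 3/5

3/5


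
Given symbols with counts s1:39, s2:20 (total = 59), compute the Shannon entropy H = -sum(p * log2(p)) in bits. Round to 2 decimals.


Computing entropy H = -sum(p_i * log2(p_i)):
  s1: p = 39/59 = 0.6610, -p*log2(p) = 0.3948
  s2: p = 20/59 = 0.3390, -p*log2(p) = 0.5291
H = sum of terms = 0.9239
Rounded to 2 decimals: 0.92

0.92


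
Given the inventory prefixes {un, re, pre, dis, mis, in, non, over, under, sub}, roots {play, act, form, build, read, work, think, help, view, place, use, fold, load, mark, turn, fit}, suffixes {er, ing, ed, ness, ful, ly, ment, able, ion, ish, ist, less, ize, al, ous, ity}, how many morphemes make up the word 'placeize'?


Segmenting 'placeize' against the inventory:
  'place' -> root (morpheme 1)
  'ize' -> suffix (morpheme 2)
Total morphemes: 2

2


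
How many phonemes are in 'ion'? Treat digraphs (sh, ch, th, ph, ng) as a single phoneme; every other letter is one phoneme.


Parsing 'ion' greedily, digraphs first:
  'i' -> vowel phoneme (phonemes so far: 1)
  'o' -> vowel phoneme (phonemes so far: 2)
  'n' -> consonant phoneme (phonemes so far: 3)
Total phonemes: 3

3


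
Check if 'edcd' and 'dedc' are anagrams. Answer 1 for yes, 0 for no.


Sort characters of 'edcd': 'cdde'
Sort characters of 'dedc': 'cdde'
Sorted forms match -> they ARE anagrams
Result: 1

1


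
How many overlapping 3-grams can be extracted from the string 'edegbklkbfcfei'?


String 'edegbklkbfcfei' has length L = 14.
Number of overlapping n-grams = L - n + 1
Substituting: 14 - 3 + 1 = 12

12


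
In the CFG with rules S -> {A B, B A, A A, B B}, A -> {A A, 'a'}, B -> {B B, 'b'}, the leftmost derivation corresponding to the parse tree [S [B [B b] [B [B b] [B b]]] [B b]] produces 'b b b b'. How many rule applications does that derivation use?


Every bracketed nonterminal node [X ...] in the tree is produced by exactly one rule application.
Reading the tree off as a leftmost derivation:
  Step 1: S  =>  B B   (applied S -> B B)
  Step 2: B B  =>  B B B   (applied B -> B B)
  Step 3: B B B  =>  b B B   (applied B -> b)
  Step 4: b B B  =>  b B B B   (applied B -> B B)
  Step 5: b B B B  =>  b b B B   (applied B -> b)
  Step 6: b b B B  =>  b b b B   (applied B -> b)
  Step 7: b b b B  =>  b b b b   (applied B -> b)
Final yield: b b b b
Total rewrite steps: 7

7


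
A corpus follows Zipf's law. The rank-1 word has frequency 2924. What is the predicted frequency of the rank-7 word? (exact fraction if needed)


Zipf's law: freq(rank) = f1 / rank
f1 = 2924, rank = 7
freq = 2924 / 7
GCD(2924, 7) = 1
Simplified: 2924/7

2924/7


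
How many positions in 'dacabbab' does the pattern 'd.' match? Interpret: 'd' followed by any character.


Pattern: d. means 'd' followed by any character.
Scanning 'dacabbab' position-by-position:
  Pos 0: window 'da' -> MATCH
  Pos 1: window 'ac' -> no
  Pos 2: window 'ca' -> no
  Pos 3: window 'ab' -> no
  Pos 4: window 'bb' -> no
  Pos 5: window 'ba' -> no
  Pos 6: window 'ab' -> no
  Pos 7: window 'b' -> no
Total matches: 1

1


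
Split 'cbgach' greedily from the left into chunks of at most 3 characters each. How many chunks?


'cbgach' has 6 characters.
Chunking with max size 3:
  Chunk 1: 'cbg' (positions 0-2)
  Chunk 2: 'ach' (positions 3-5)
Total chunks: ceil(6 / 3) = 2

2


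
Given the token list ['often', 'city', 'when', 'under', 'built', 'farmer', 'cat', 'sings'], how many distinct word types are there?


Listing all tokens and tracking unique types:
  Token 1: 'often' -> NEW (unique so far: 1)
  Token 2: 'city' -> NEW (unique so far: 2)
  Token 3: 'when' -> NEW (unique so far: 3)
  Token 4: 'under' -> NEW (unique so far: 4)
  Token 5: 'built' -> NEW (unique so far: 5)
  Token 6: 'farmer' -> NEW (unique so far: 6)
  Token 7: 'cat' -> NEW (unique so far: 7)
  Token 8: 'sings' -> NEW (unique so far: 8)
Unique types: ('built', 'cat', 'city', 'farmer', 'often', 'sings', 'under', 'when')
Vocabulary size: 8

8


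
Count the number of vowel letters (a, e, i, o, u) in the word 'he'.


Scanning each character of 'he':
  Position 1: 'h' -> consonant (running count: 0)
  Position 2: 'e' -> vowel (running count: 1)
Total vowels: 1

1


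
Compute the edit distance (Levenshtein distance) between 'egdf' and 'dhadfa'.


Building DP table for s1='egdf' (len 4) and s2='dhadfa' (len 6):
       d  h  a  d  f  a
    0  1  2  3  4  5  6
  e 1  1  2  3  4  5  6
  g 2  2  2  3  4  5  6
  d 3  2  3  3  3  4  5
  f 4  3  3  4  4  3  4
Edit distance = dp[4][6] = 4

4


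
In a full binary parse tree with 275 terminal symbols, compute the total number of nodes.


Leaf nodes (terminals): 275
Internal nodes = n - 1 = 275 - 1 = 274
Total = leaves + internal = 275 + 274 = 549

549


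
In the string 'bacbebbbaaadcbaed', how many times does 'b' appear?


Scanning 'bacbebbbaaadcbaed' for 'b':
  Position 0: 'b' -> MATCH (count: 1)
  Position 3: 'b' -> MATCH (count: 2)
  Position 5: 'b' -> MATCH (count: 3)
  Position 6: 'b' -> MATCH (count: 4)
  Position 7: 'b' -> MATCH (count: 5)
  Position 13: 'b' -> MATCH (count: 6)
Total occurrences of 'b': 6

6


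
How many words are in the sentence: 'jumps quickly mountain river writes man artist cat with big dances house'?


Counting words by splitting on spaces:
  Word 1: 'jumps'
  Word 2: 'quickly'
  Word 3: 'mountain'
  Word 4: 'river'
  Word 5: 'writes'
  Word 6: 'man'
  Word 7: 'artist'
  Word 8: 'cat'
  Word 9: 'with'
  Word 10: 'big'
  Word 11: 'dances'
  Word 12: 'house'
Total words: 12

12


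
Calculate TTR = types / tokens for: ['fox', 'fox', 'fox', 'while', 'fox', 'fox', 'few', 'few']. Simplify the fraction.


Tokens: 8
Unique types: ('few', 'fox', 'while') = 3
TTR = 3/8
Already in lowest terms.

3/8


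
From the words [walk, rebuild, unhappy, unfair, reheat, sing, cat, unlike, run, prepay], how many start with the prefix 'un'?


Checking each word for prefix 'un':
  'walk' -> no (count: 0)
  'rebuild' -> no (count: 0)
  'unhappy' -> YES, starts with 'un' (count: 1)
  'unfair' -> YES, starts with 'un' (count: 2)
  'reheat' -> no (count: 2)
  'sing' -> no (count: 2)
  'cat' -> no (count: 2)
  'unlike' -> YES, starts with 'un' (count: 3)
  'run' -> no (count: 3)
  'prepay' -> no (count: 3)
Total with prefix 'un': 3

3


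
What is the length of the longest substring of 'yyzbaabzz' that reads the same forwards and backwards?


Scanning 'yyzbaabzz' for palindromic substrings.
Substring at positions 2-7: 'zbaabz'.
Check: reverse('zbaabz') = 'zbaabz' -> palindrome confirmed.
Neighbouring characters ('y' / 'z') break symmetry, so it cannot extend further.
No longer palindromic substring exists; longest length = 6

6


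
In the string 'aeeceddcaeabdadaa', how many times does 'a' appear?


Scanning 'aeeceddcaeabdadaa' for 'a':
  Position 0: 'a' -> MATCH (count: 1)
  Position 8: 'a' -> MATCH (count: 2)
  Position 10: 'a' -> MATCH (count: 3)
  Position 13: 'a' -> MATCH (count: 4)
  Position 15: 'a' -> MATCH (count: 5)
  Position 16: 'a' -> MATCH (count: 6)
Total occurrences of 'a': 6

6


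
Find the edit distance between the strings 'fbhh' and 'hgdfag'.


Building DP table for s1='fbhh' (len 4) and s2='hgdfag' (len 6):
       h  g  d  f  a  g
    0  1  2  3  4  5  6
  f 1  1  2  3  3  4  5
  b 2  2  2  3  4  4  5
  h 3  2  3  3  4  5  5
  h 4  3  3  4  4  5  6
Edit distance = dp[4][6] = 6

6


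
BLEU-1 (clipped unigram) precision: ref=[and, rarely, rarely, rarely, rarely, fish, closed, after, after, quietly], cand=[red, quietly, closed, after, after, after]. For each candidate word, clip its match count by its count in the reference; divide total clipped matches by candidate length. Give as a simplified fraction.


Reference word counts: {'after': 2, 'and': 1, 'closed': 1, 'fish': 1, 'quietly': 1, 'rarely': 4}
Checking each candidate word (with clipping):
  'red' -> not in reference -> no match (matches: 0)
  'quietly' -> in reference (ref count 1, used 1/1) -> match (matches: 1)
  'closed' -> in reference (ref count 1, used 1/1) -> match (matches: 2)
  'after' -> in reference (ref count 2, used 1/2) -> match (matches: 3)
  'after' -> in reference (ref count 2, used 2/2) -> match (matches: 4)
  'after' -> ref count 2 already used up (2/2) -> clipped, no match (matches: 4)
Clipped matches: 4, Candidate length: 6
Precision = 4/6 = 2/3

2/3


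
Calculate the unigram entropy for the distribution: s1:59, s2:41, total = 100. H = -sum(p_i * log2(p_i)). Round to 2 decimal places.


Computing entropy H = -sum(p_i * log2(p_i)):
  s1: p = 59/100 = 0.5900, -p*log2(p) = 0.4491
  s2: p = 41/100 = 0.4100, -p*log2(p) = 0.5274
H = sum of terms = 0.9765
Rounded to 2 decimals: 0.98

0.98


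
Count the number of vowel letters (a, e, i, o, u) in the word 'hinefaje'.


Scanning each character of 'hinefaje':
  Position 1: 'h' -> consonant (running count: 0)
  Position 2: 'i' -> vowel (running count: 1)
  Position 3: 'n' -> consonant (running count: 1)
  Position 4: 'e' -> vowel (running count: 2)
  Position 5: 'f' -> consonant (running count: 2)
  Position 6: 'a' -> vowel (running count: 3)
  Position 7: 'j' -> consonant (running count: 3)
  Position 8: 'e' -> vowel (running count: 4)
Total vowels: 4

4


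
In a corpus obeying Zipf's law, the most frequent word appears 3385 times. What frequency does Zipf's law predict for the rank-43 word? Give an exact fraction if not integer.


Zipf's law: freq(rank) = f1 / rank
f1 = 3385, rank = 43
freq = 3385 / 43
GCD(3385, 43) = 1
Simplified: 3385/43

3385/43


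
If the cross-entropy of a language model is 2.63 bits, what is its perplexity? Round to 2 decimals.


Perplexity formula: PP = 2^H
H = 2.63
PP = 2^2.63
Decompose: 2^2.63 = 2^2 * 2^0.63
2^2 = 4, 2^0.63 ~ 1.5475650
PP ~ 4 * 1.5475650 = 6.1902600
Rounded to 2 decimals: 6.19

6.19


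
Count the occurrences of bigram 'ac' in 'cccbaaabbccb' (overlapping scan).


Scanning 'cccbaaabbccb' for bigram 'ac':
  Position 0: 'cc' -> no
  Position 1: 'cc' -> no
  Position 2: 'cb' -> no
  Position 3: 'ba' -> no
  Position 4: 'aa' -> no
  Position 5: 'aa' -> no
  Position 6: 'ab' -> no
  Position 7: 'bb' -> no
  Position 8: 'bc' -> no
  Position 9: 'cc' -> no
  Position 10: 'cb' -> no
Total matches: 0

0


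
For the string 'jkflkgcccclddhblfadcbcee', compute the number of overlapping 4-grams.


String 'jkflkgcccclddhblfadcbcee' has length L = 24.
Number of overlapping n-grams = L - n + 1
Substituting: 24 - 4 + 1 = 21

21


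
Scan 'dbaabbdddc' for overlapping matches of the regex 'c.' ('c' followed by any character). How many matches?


Pattern: c. means 'c' followed by any character.
Scanning 'dbaabbdddc' position-by-position:
  Pos 0: window 'db' -> no
  Pos 1: window 'ba' -> no
  Pos 2: window 'aa' -> no
  Pos 3: window 'ab' -> no
  Pos 4: window 'bb' -> no
  Pos 5: window 'bd' -> no
  Pos 6: window 'dd' -> no
  Pos 7: window 'dd' -> no
  Pos 8: window 'dc' -> no
  Pos 9: window 'c' -> no
Total matches: 0

0


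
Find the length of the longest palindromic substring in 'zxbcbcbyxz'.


Scanning 'zxbcbcbyxz' for palindromic substrings.
Substring at positions 2-6: 'bcbcb'.
Check: reverse('bcbcb') = 'bcbcb' -> palindrome confirmed.
Neighbouring characters ('x' / 'y') break symmetry, so it cannot extend further.
No longer palindromic substring exists; longest length = 5

5


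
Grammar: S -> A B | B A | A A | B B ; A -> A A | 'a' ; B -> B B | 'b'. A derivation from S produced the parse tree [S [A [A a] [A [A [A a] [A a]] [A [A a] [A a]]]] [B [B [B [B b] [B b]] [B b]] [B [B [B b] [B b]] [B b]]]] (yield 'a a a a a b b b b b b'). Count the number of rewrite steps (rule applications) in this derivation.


Every bracketed nonterminal node [X ...] in the tree is produced by exactly one rule application.
Reading the tree off as a leftmost derivation:
  Step 1: S  =>  A B   (applied S -> A B)
  Step 2: A B  =>  A A B   (applied A -> A A)
  Step 3: A A B  =>  a A B   (applied A -> a)
  Step 4: a A B  =>  a A A B   (applied A -> A A)
  Step 5: a A A B  =>  a A A A B   (applied A -> A A)
  Step 6: a A A A B  =>  a a A A B   (applied A -> a)
  Step 7: a a A A B  =>  a a a A B   (applied A -> a)
  Step 8: a a a A B  =>  a a a A A B   (applied A -> A A)
  Step 9: a a a A A B  =>  a a a a A B   (applied A -> a)
  Step 10: a a a a A B  =>  a a a a a B   (applied A -> a)
  Step 11: a a a a a B  =>  a a a a a B B   (applied B -> B B)
  Step 12: a a a a a B B  =>  a a a a a B B B   (applied B -> B B)
  Step 13: a a a a a B B B  =>  a a a a a B B B B   (applied B -> B B)
  Step 14: a a a a a B B B B  =>  a a a a a b B B B   (applied B -> b)
  Step 15: a a a a a b B B B  =>  a a a a a b b B B   (applied B -> b)
  Step 16: a a a a a b b B B  =>  a a a a a b b b B   (applied B -> b)
  Step 17: a a a a a b b b B  =>  a a a a a b b b B B   (applied B -> B B)
  Step 18: a a a a a b b b B B  =>  a a a a a b b b B B B   (applied B -> B B)
  Step 19: a a a a a b b b B B B  =>  a a a a a b b b b B B   (applied B -> b)
  Step 20: a a a a a b b b b B B  =>  a a a a a b b b b b B   (applied B -> b)
  Step 21: a a a a a b b b b b B  =>  a a a a a b b b b b b   (applied B -> b)
Final yield: a a a a a b b b b b b
Total rewrite steps: 21

21


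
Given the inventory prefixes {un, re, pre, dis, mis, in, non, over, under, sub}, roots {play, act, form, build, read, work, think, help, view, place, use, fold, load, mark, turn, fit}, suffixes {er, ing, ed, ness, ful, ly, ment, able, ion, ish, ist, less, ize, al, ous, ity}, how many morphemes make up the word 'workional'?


Segmenting 'workional' against the inventory:
  'work' -> root (morpheme 1)
  'ion' -> suffix (morpheme 2)
  'al' -> suffix (morpheme 3)
Total morphemes: 3

3


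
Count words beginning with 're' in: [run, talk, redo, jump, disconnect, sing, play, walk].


Checking each word for prefix 're':
  'run' -> no (count: 0)
  'talk' -> no (count: 0)
  'redo' -> YES, starts with 're' (count: 1)
  'jump' -> no (count: 1)
  'disconnect' -> no (count: 1)
  'sing' -> no (count: 1)
  'play' -> no (count: 1)
  'walk' -> no (count: 1)
Total with prefix 're': 1

1


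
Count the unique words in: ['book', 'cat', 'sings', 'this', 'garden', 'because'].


Listing all tokens and tracking unique types:
  Token 1: 'book' -> NEW (unique so far: 1)
  Token 2: 'cat' -> NEW (unique so far: 2)
  Token 3: 'sings' -> NEW (unique so far: 3)
  Token 4: 'this' -> NEW (unique so far: 4)
  Token 5: 'garden' -> NEW (unique so far: 5)
  Token 6: 'because' -> NEW (unique so far: 6)
Unique types: ('because', 'book', 'cat', 'garden', 'sings', 'this')
Vocabulary size: 6

6


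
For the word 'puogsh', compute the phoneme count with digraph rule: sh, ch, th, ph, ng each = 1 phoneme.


Parsing 'puogsh' greedily, digraphs first:
  'p' -> consonant phoneme (phonemes so far: 1)
  'u' -> vowel phoneme (phonemes so far: 2)
  'o' -> vowel phoneme (phonemes so far: 3)
  'g' -> consonant phoneme (phonemes so far: 4)
  'sh' -> digraph (1 consonant phoneme) (phonemes so far: 5)
Total phonemes: 5

5


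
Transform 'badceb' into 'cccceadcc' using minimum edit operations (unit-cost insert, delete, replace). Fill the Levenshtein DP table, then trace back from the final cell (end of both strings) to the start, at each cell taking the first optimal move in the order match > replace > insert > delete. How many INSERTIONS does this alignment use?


Edit distance = 7. Backtracking from cell (6, 9) with preference match > replace > insert > delete,
then listing the resulting alignment 'badceb' -> 'cccceadcc' left to right:
  Step 1: replace b->c
  Step 2: replace a->c
  Step 3: replace d->c
  Step 4: keep 'c'
  Step 5: keep 'e'
  Step 6: insert 'a' [insertion #1]
  Step 7: insert 'd' [insertion #2]
  Step 8: insert 'c' [insertion #3]
  Step 9: replace b->c
Total insertions: 3

3
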